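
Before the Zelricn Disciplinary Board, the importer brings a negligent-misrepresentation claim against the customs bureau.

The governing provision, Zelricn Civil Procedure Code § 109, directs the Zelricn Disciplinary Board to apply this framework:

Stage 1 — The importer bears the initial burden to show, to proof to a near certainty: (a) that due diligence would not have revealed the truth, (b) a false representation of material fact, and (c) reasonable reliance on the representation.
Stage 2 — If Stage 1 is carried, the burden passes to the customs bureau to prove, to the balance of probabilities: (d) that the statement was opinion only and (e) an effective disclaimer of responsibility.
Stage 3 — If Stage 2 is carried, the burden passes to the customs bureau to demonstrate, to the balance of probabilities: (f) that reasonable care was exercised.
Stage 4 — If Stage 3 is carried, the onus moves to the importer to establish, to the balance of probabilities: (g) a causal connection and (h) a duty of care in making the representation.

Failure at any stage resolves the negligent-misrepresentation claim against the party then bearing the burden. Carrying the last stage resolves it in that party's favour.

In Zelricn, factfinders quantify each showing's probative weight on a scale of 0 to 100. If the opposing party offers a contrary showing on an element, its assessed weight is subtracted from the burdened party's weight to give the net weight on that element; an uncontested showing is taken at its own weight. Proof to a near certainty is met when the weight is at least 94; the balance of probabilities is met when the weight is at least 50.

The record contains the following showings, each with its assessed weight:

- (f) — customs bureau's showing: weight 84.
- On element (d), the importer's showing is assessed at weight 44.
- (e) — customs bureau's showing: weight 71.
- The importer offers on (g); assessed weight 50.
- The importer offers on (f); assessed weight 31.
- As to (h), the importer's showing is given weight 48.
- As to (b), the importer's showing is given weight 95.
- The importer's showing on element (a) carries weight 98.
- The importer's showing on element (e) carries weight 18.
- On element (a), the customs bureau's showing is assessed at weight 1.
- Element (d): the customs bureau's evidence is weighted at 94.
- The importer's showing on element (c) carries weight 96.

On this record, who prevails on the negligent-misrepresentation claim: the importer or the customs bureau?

customs bureau

At Stage 1 the importer must meet proof to a near certainty (weight is at least 94): on (a) the weight is 98 less the opposing 1 gives net 97, ≥ 94, so (a) meets the standard; on (b) the weight is 95, ≥ 94, so (b) meets the standard; on (c) the weight is 96, which does reach 94, so (c) meets the standard.
  Stage 1 is satisfied; the onus moves to the customs bureau.
At Stage 2 the customs bureau must meet the balance of probabilities (weight is at least 50): on (d) the weight is 94 less the opposing 44 gives net 50, ≥ 50, so (d) meets the standard; on (e) the weight is 71 less the opposing 18 gives net 53, which does reach 50, so (e) meets the standard.
  Stage 2 carried; the burden remains with the customs bureau.
At Stage 3 the customs bureau must meet the balance of probabilities (weight is at least 50): on (f) the weight is 84 less the opposing 31 gives net 53, which does reach 50, so (f) meets the standard.
  Stage 3 carried; the burden shifts to the importer.
At Stage 4 the importer must meet the balance of probabilities (weight is at least 50): on (g) the weight is 50, which does reach 50, so (g) meets the standard; on (h) the weight is 48, < 50, so (h) does not meet the standard.
  Not every element is met, so the importer fails to carry Stage 4.
So the customs bureau prevails.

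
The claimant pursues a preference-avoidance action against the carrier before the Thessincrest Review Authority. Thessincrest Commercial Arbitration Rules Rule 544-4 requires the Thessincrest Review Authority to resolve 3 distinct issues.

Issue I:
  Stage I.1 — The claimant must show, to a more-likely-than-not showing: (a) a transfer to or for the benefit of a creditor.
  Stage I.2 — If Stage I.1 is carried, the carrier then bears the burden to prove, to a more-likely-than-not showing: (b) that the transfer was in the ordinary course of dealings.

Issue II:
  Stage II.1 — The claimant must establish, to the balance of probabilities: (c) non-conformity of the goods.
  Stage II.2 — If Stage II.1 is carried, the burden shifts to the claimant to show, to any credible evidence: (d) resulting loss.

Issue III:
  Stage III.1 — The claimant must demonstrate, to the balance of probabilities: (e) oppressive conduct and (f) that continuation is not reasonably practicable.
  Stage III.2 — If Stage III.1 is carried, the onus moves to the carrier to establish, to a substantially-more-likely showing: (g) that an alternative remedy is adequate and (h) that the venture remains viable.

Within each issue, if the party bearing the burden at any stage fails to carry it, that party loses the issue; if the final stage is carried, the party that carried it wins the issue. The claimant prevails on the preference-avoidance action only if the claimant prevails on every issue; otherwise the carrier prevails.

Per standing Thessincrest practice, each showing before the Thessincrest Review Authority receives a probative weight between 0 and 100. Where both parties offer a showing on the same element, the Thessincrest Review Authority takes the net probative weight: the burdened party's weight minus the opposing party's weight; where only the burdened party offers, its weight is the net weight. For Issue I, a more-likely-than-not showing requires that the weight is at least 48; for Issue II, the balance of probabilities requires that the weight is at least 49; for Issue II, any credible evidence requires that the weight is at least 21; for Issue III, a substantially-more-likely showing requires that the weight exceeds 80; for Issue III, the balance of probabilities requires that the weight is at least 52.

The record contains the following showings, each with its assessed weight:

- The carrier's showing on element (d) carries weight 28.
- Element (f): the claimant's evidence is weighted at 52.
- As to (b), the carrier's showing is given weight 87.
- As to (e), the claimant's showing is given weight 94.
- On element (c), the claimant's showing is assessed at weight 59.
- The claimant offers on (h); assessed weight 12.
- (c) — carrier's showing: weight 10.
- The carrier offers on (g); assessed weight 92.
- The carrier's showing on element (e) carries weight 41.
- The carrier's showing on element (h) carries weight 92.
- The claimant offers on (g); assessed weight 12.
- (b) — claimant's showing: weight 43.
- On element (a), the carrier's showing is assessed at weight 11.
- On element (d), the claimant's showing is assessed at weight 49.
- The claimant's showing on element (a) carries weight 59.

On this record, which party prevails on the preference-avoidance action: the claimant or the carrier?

claimant

— Issue I —
Stage I.1 (claimant, a more-likely-than-not showing, weight is at least 48): (a) net 59−11=48 ≥ 48 — meets.
  All elements met. The burden passes to the carrier.
Stage I.2 (carrier, a more-likely-than-not showing, weight is at least 48): (b) net 87−43=44 < 48 — fails.
  Stage I.2 not carried; the carrier fails its burden.
The analysis ends at Stage I.2; the claimant prevails on this issue.
— Issue II —
Stage II.1 — burden on claimant; standard: the balance of probabilities (weight is at least 49).
    (c): 59 − 10 = 49 ≥ 49 [met]
  Stage II.1 is satisfied; the claimant continues to bear the burden.
Stage II.2 — burden on claimant; standard: any credible evidence (weight is at least 21).
    (d): 49 − 28 = 21 ≥ 21 [met]
  The claimant carries the last stage.
Every stage carried; the claimant prevails on this issue.
— Issue III —
Stage III.1 — burden on claimant; standard: the balance of probabilities (weight is at least 52).
    (e): 94 − 41 = 53 ≥ 52 [met]
    (f): 52 ≥ 52 [met]
  Stage III.1 carried; the burden shifts to the carrier.
Stage III.2 — burden on carrier; standard: a substantially-more-likely showing (weight exceeds 80).
    (g): 92 − 12 = 80 ≤ 80 [not met]
    (h): 92 − 12 = 80 ≤ 80 [not met]
  The carrier does not carry Stage III.2.
So the claimant prevails on this issue.
Per-issue: Issue I → claimant; Issue II → claimant; Issue III → claimant. The claimant must prevail on every issue; overall, the claimant prevails.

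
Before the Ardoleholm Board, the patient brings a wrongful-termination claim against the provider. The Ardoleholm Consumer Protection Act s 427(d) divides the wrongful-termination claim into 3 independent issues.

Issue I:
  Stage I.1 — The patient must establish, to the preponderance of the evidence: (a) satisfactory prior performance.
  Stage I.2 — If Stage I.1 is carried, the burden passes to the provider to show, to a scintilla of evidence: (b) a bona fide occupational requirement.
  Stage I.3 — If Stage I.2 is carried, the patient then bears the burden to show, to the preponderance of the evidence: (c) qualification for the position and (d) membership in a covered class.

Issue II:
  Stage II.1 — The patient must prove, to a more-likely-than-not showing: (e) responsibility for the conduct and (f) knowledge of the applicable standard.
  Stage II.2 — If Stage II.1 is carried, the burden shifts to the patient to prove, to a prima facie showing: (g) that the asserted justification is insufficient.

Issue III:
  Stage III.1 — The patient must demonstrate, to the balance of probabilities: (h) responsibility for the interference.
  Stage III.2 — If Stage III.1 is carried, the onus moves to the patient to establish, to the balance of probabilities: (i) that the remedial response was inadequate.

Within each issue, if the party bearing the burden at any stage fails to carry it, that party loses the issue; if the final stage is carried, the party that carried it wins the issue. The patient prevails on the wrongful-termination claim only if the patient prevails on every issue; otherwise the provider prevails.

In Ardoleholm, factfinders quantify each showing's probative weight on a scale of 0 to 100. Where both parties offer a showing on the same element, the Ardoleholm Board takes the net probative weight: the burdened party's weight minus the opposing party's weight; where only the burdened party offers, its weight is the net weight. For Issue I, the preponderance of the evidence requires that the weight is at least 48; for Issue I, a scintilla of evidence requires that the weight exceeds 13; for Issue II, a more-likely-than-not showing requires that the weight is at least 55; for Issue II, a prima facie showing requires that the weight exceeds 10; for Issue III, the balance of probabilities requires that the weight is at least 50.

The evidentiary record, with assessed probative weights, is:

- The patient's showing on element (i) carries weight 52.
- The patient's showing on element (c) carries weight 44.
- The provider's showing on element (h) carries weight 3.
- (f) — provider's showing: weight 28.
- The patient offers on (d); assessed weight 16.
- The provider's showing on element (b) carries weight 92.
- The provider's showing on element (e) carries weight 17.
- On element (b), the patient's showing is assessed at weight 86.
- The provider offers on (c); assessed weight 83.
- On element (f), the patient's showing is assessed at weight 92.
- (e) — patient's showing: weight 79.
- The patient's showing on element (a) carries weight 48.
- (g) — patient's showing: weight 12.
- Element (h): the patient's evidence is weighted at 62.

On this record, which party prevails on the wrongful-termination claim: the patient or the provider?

— Issue I —
Stage I.1 (patient, the preponderance of the evidence, weight is at least 48): (a) 48 ≥ 48 — meets.
  The patient carries Stage I.1; the provider now bears the burden.
Stage I.2 (provider, a scintilla of evidence, weight exceeds 13): (b) net 92−86=6 ≤ 13 — fails.
  Stage I.2 not carried; the provider fails its burden.
So the patient prevails on this issue.
— Issue II —
Stage II.1 (patient, a more-likely-than-not showing, weight is at least 55): (e) net 79−17=62 ≥ 55 — meets; (f) net 92−28=64 ≥ 55 — meets.
  Stage II.1 carried; the burden remains with the patient.
Stage II.2 (patient, a prima facie showing, weight exceeds 10): (g) 12 > 10 — meets.
  Stage II.2 carried; the final stage is satisfied.
Every stage carried; the patient prevails on this issue.
— Issue III —
Stage III.1 — burden on patient; standard: the balance of probabilities (weight is at least 50).
    (h): 62 − 3 = 59 ≥ 50 [met]
  Stage III.1 carried; the burden remains with the patient.
Stage III.2 — burden on patient; standard: the balance of probabilities (weight is at least 50).
    (i): 52 ≥ 50 [met]
  The patient carries the last stage.
With every stage satisfied, the patient prevails on this issue.
Per-issue: Issue I → patient; Issue II → patient; Issue III → patient. The patient must prevail on every issue; overall, the patient prevails.

patient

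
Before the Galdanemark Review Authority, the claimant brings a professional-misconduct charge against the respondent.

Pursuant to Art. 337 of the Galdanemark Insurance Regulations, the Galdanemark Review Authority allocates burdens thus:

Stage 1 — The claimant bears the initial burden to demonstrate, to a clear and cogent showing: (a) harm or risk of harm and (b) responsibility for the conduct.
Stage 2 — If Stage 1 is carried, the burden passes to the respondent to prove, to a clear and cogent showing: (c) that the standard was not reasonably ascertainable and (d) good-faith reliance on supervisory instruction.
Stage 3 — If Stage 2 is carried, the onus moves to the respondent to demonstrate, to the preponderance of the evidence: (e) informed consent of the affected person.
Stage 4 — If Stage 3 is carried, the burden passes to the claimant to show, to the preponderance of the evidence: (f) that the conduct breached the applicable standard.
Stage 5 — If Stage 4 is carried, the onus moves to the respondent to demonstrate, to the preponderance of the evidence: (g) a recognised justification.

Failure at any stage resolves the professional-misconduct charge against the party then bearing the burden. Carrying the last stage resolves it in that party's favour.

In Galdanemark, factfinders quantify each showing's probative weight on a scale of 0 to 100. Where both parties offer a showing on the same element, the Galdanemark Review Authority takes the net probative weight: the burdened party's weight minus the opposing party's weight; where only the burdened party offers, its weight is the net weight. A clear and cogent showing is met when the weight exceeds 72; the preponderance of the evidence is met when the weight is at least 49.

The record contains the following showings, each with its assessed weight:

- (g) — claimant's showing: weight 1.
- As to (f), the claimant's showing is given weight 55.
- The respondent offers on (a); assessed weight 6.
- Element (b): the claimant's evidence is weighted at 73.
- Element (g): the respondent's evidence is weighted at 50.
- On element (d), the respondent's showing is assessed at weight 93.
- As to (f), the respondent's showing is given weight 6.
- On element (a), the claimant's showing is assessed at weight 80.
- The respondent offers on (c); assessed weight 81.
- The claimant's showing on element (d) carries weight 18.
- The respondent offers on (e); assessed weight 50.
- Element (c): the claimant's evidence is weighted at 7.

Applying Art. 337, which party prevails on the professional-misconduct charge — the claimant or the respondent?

At Stage 1 the claimant must meet a clear and cogent showing (weight exceeds 72): on (a) the weight is 80 less the opposing 6 gives net 74, which does exceed 72, so (a) meets the standard; on (b) the weight is 73, > 72, so (b) meets the standard.
  All elements met. The burden passes to the respondent.
At Stage 2 the respondent must meet a clear and cogent showing (weight exceeds 72): on (c) the weight is 81 less the opposing 7 gives net 74, which does exceed 72, so (c) meets the standard; on (d) the weight is 93 less the opposing 18 gives net 75, > 72, so (d) meets the standard.
  Stage 2 carried; the burden remains with the respondent.
At Stage 3 the respondent must meet the preponderance of the evidence (weight is at least 49): on (e) the weight is 50, which does reach 49, so (e) meets the standard.
  Stage 3 carried; the burden shifts to the claimant.
At Stage 4 the claimant must meet the preponderance of the evidence (weight is at least 49): on (f) the weight is 55 less the opposing 6 gives net 49, which does reach 49, so (f) meets the standard.
  All elements met. The burden passes to the respondent.
At Stage 5 the respondent must meet the preponderance of the evidence (weight is at least 49): on (g) the weight is 50 less the opposing 1 gives net 49, ≥ 49, so (g) meets the standard.
  Stage 5 carried; the final stage is satisfied.
Every stage carried; the respondent prevails.

respondent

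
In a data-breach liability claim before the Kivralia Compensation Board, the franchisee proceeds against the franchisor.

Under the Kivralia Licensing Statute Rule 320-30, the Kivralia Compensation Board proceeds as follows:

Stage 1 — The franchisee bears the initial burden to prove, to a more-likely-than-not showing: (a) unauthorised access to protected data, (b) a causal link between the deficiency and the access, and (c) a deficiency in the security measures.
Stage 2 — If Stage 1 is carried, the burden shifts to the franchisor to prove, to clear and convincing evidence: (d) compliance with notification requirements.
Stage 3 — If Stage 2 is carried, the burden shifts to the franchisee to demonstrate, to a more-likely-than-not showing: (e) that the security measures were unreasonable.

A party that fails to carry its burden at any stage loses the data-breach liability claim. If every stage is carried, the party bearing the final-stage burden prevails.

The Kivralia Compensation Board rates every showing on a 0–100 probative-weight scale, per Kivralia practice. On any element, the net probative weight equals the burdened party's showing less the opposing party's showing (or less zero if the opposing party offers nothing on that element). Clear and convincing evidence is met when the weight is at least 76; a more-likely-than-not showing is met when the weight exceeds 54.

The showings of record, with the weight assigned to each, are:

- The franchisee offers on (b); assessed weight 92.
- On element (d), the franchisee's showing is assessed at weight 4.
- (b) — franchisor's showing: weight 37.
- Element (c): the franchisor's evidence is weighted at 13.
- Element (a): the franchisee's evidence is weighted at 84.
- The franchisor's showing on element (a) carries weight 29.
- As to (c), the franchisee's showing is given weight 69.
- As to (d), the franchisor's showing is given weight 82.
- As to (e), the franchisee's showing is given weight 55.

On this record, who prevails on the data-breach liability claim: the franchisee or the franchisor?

Stage 1 (franchisee, a more-likely-than-not showing, weight exceeds 54): (a) net 84−29=55 > 54 — meets; (b) net 92−37=55 > 54 — meets; (c) net 69−13=56 > 54 — meets.
  Stage 1 is satisfied; the onus moves to the franchisor.
Stage 2 (franchisor, clear and convincing evidence, weight is at least 76): (d) net 82−4=78 ≥ 76 — meets.
  Stage 2 is satisfied; the onus moves to the franchisee.
Stage 3 (franchisee, a more-likely-than-not showing, weight exceeds 54): (e) 55 > 54 — meets.
  All elements met at the final stage.
Every stage carried; the franchisee prevails.

franchisee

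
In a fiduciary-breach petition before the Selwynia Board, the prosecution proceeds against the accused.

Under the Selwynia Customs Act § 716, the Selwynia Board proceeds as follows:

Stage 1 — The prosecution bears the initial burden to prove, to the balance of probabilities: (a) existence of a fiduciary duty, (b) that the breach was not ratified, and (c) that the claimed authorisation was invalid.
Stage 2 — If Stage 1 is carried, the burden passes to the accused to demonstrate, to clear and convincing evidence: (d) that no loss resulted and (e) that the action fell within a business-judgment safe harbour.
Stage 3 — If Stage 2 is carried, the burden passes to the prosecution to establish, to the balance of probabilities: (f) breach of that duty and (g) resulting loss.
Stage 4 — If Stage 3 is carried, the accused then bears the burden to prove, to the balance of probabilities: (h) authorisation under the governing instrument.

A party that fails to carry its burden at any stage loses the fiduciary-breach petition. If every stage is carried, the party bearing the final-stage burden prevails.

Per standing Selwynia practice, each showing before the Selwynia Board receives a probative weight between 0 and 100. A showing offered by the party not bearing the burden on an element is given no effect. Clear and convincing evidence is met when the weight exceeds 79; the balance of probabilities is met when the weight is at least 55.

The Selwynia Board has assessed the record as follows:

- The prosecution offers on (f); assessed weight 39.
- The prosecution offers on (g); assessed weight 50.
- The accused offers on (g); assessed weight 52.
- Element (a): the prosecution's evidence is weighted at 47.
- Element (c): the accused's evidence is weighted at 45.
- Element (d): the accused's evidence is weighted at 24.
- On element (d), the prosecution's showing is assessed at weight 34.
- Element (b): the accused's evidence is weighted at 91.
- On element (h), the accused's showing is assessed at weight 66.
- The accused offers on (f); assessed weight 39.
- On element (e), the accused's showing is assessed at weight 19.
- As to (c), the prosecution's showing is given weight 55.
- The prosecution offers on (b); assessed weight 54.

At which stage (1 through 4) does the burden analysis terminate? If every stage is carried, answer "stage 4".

Stage 1 (prosecution, the balance of probabilities, weight is at least 55): (a) 47 < 55 — fails; (b) 54 (accused's 91 disregarded) < 55 — fails; (c) 55 (accused's 45 disregarded) ≥ 55 — meets.
  Not every element is met, so the prosecution fails to carry Stage 1.
The accused prevails.

stage 1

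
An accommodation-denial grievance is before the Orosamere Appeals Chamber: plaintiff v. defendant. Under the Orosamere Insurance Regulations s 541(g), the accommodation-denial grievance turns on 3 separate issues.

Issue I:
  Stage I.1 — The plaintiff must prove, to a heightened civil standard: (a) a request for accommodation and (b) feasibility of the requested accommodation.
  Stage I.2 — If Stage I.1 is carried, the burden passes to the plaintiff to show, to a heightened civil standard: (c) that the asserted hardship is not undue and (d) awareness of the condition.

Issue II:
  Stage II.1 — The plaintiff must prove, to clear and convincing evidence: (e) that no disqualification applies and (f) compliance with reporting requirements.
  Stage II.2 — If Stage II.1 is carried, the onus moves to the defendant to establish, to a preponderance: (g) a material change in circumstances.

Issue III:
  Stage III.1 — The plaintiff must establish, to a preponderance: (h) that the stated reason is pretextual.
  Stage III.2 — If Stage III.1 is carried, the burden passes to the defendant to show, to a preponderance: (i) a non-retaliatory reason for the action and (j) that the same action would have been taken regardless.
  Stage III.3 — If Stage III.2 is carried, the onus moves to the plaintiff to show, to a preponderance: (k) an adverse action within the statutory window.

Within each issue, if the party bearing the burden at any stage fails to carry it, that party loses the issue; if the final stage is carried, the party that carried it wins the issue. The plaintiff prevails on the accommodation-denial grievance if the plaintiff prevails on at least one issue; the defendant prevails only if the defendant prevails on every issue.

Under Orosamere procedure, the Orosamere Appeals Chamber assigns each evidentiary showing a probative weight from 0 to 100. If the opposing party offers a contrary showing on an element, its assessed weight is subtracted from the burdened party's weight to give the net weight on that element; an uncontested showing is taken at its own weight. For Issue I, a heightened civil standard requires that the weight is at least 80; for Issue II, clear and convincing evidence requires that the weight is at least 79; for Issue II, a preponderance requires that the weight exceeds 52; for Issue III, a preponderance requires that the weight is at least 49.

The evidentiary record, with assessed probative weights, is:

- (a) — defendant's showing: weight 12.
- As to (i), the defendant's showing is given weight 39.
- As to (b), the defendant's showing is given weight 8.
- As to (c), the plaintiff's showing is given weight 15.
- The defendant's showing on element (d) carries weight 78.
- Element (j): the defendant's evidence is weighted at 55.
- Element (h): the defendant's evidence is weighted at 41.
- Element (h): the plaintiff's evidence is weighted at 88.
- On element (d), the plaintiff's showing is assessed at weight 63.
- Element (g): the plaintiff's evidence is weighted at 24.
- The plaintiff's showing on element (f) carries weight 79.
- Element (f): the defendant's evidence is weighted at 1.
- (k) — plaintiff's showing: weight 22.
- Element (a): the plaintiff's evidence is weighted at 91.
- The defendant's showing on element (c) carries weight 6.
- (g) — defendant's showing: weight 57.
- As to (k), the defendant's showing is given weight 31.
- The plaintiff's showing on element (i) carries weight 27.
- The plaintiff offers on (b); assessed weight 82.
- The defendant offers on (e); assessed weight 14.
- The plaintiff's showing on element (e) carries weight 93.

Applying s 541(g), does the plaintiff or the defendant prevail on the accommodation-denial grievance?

— Issue I —
Stage I.1 — burden on plaintiff; standard: a heightened civil standard (weight is at least 80).
    (a): 91 − 12 = 79 < 80 [not met]
    (b): 82 − 8 = 74 < 80 [not met]
  Stage I.1 not carried; the plaintiff fails its burden.
The defendant prevails on this issue.
— Issue II —
Stage II.1 — burden on plaintiff; standard: clear and convincing evidence (weight is at least 79).
    (e): 93 − 14 = 79 ≥ 79 [met]
    (f): 79 − 1 = 78 < 79 [not met]
  The plaintiff does not carry Stage II.1.
The defendant prevails on this issue.
— Issue III —
Stage III.1 (plaintiff, a preponderance, weight is at least 49): (h) net 88−41=47 < 49 — fails.
  Not every element is met, so the plaintiff fails to carry Stage III.1.
So the defendant prevails on this issue.
Per-issue: Issue I → defendant; Issue II → defendant; Issue III → defendant. The plaintiff must prevail on at least one issue; overall, the defendant prevails.

defendant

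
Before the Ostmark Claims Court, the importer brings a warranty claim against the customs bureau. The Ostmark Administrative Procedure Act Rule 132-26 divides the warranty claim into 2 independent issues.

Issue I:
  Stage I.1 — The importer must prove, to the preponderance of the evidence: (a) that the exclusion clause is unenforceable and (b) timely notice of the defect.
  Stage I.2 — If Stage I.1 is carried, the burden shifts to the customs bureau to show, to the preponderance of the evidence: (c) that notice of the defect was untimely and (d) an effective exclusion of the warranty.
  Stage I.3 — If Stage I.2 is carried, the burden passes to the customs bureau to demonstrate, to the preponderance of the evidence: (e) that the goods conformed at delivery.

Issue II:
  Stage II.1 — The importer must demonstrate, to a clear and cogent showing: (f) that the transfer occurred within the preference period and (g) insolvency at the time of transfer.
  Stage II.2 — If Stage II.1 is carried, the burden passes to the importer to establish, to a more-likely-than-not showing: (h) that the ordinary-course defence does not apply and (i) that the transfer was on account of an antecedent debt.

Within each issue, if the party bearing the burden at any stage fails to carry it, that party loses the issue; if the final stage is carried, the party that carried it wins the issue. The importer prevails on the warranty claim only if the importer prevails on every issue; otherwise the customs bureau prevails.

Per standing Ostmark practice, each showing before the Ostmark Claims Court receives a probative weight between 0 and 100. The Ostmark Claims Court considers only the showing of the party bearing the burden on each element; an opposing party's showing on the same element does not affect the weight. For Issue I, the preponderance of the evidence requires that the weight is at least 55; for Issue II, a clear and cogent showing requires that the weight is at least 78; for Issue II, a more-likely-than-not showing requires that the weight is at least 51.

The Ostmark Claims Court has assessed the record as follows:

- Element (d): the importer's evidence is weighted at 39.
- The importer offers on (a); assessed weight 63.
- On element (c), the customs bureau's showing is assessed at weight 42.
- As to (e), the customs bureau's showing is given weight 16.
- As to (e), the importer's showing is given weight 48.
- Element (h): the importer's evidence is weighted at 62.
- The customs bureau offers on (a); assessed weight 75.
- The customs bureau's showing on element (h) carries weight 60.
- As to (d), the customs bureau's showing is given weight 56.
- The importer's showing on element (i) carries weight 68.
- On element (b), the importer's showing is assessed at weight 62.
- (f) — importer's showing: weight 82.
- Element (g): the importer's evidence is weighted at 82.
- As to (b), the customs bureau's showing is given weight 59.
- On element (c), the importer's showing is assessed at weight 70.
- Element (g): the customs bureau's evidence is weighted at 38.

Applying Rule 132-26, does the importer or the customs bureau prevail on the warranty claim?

— Issue I —
Stage I.1 (importer, the preponderance of the evidence, weight is at least 55): (a) 63 (customs bureau's 75 disregarded) ≥ 55 — meets; (b) 62 (customs bureau's 59 disregarded) ≥ 55 — meets.
  The importer carries Stage I.1; the customs bureau now bears the burden.
Stage I.2 (customs bureau, the preponderance of the evidence, weight is at least 55): (c) 42 (importer's 70 disregarded) < 55 — fails; (d) 56 (importer's 39 disregarded) ≥ 55 — meets.
  The customs bureau does not carry Stage I.2.
The importer prevails on this issue.
— Issue II —
Stage II.1 — burden on importer; standard: a clear and cogent showing (weight is at least 78).
    (f): 82 ≥ 78 [met]
    (g): 82 (customs bureau's 38 disregarded) ≥ 78 [met]
  All elements met. The importer retains the burden for Stage II.2.
Stage II.2 — burden on importer; standard: a more-likely-than-not showing (weight is at least 51).
    (h): 62 (customs bureau's 60 disregarded) ≥ 51 [met]
    (i): 68 ≥ 51 [met]
  All elements met at the final stage.
All stages carried — the importer prevails on this issue.
Per-issue: Issue I → importer; Issue II → importer. The importer must prevail on every issue; overall, the importer prevails.

importer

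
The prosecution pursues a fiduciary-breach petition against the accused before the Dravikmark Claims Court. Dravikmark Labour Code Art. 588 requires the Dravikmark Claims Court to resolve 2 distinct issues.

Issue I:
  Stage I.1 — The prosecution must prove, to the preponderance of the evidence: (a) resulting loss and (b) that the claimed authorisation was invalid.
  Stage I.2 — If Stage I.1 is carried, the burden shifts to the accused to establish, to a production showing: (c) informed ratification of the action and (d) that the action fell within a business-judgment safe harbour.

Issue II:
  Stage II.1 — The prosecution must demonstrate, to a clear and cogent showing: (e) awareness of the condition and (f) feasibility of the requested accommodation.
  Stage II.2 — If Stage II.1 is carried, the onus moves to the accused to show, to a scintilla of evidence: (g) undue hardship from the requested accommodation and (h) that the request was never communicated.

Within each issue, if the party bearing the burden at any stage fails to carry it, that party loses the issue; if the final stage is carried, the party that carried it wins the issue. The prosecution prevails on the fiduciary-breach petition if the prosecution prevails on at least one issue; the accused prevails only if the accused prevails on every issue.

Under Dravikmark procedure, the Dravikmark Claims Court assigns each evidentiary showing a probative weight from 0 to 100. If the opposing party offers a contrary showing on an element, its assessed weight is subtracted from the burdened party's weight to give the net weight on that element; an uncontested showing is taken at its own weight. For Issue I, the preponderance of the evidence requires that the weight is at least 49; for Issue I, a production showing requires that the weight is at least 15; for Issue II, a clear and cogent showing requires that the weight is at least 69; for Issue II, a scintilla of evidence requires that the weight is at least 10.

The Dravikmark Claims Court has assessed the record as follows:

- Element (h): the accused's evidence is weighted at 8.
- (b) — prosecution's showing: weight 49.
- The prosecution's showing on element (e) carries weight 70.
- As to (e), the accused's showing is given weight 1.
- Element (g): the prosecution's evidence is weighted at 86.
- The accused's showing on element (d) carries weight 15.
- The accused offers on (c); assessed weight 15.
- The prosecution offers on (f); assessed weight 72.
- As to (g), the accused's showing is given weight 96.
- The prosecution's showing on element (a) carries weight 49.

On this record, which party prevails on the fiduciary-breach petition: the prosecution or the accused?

prosecution

— Issue I —
At Stage I.1 the prosecution must meet the preponderance of the evidence (weight is at least 49): on (a) the weight is 49, ≥ 49, so (a) meets the standard; on (b) the weight is 49, which does reach 49, so (b) meets the standard.
  All elements met. The burden passes to the accused.
At Stage I.2 the accused must meet a production showing (weight is at least 15): on (c) the weight is 15, which does reach 15, so (c) meets the standard; on (d) the weight is 15, which does reach 15, so (d) meets the standard.
  All elements met at the final stage.
Every stage carried; the accused prevails on this issue.
— Issue II —
Stage II.1 — burden on prosecution; standard: a clear and cogent showing (weight is at least 69).
    (e): 70 − 1 = 69 ≥ 69 [met]
    (f): 72 ≥ 69 [met]
  All elements met. The burden passes to the accused.
Stage II.2 — burden on accused; standard: a scintilla of evidence (weight is at least 10).
    (g): 96 − 86 = 10 ≥ 10 [met]
    (h): 8 < 10 [not met]
  Stage II.2 not carried; the accused fails its burden.
So the prosecution prevails on this issue.
Per-issue: Issue I → accused; Issue II → prosecution. The prosecution must prevail on at least one issue; overall, the prosecution prevails.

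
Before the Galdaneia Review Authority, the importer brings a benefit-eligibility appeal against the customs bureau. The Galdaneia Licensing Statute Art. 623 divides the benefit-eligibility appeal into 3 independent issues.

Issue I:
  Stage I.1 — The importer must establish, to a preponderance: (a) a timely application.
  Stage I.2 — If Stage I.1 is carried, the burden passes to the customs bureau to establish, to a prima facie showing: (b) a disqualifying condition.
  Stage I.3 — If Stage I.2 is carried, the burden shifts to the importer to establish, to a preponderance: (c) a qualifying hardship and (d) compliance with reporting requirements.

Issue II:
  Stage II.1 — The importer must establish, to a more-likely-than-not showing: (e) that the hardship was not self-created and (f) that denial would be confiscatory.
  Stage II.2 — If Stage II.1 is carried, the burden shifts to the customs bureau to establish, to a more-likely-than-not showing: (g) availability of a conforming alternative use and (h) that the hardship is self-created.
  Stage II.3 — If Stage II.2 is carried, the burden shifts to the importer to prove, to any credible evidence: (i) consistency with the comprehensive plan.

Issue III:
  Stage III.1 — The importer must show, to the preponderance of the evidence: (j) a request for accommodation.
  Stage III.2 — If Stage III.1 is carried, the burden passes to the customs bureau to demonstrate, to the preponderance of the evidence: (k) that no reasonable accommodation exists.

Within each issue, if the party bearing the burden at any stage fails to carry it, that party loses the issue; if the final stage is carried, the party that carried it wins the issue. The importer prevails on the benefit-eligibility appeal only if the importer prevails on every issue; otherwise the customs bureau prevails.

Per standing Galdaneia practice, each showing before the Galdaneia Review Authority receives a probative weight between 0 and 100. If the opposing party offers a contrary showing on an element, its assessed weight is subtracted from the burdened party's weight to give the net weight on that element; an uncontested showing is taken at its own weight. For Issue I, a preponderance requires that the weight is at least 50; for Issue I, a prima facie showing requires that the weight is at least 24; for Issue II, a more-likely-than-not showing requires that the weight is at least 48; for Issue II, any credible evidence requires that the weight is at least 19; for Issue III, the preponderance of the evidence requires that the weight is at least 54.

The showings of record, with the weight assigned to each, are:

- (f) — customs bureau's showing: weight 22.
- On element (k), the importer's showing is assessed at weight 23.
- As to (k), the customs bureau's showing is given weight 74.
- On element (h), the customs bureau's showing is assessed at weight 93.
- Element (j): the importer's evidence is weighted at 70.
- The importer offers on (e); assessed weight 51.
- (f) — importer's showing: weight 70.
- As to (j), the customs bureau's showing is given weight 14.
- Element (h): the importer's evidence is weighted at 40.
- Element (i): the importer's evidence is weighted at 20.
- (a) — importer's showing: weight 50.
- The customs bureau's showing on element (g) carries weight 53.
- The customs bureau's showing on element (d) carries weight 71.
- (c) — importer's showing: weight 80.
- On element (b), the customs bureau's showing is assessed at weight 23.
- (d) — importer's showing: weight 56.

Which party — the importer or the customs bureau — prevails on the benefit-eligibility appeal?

— Issue I —
Stage I.1 (importer, a preponderance, weight is at least 50): (a) 50 ≥ 50 — meets.
  All elements met. The burden passes to the customs bureau.
Stage I.2 (customs bureau, a prima facie showing, weight is at least 24): (b) 23 < 24 — fails.
  Stage I.2 not carried; the customs bureau fails its burden.
The importer prevails on this issue.
— Issue II —
At Stage II.1 the importer must meet a more-likely-than-not showing (weight is at least 48): on (e) the weight is 51, ≥ 48, so (e) meets the standard; on (f) the weight is 70 less the opposing 22 gives net 48, which does reach 48, so (f) meets the standard.
  Stage II.1 is satisfied; the onus moves to the customs bureau.
At Stage II.2 the customs bureau must meet a more-likely-than-not showing (weight is at least 48): on (g) the weight is 53, ≥ 48, so (g) meets the standard; on (h) the weight is 93 less the opposing 40 gives net 53, which does reach 48, so (h) meets the standard.
  The customs bureau carries Stage II.2; the importer now bears the burden.
At Stage II.3 the importer must meet any credible evidence (weight is at least 19): on (i) the weight is 20, ≥ 19, so (i) meets the standard.
  All elements met at the final stage.
With every stage satisfied, the importer prevails on this issue.
— Issue III —
Stage III.1 — burden on importer; standard: the preponderance of the evidence (weight is at least 54).
    (j): 70 − 14 = 56 ≥ 54 [met]
  Stage III.1 is satisfied; the onus moves to the customs bureau.
Stage III.2 — burden on customs bureau; standard: the preponderance of the evidence (weight is at least 54).
    (k): 74 − 23 = 51 < 54 [not met]
  Stage III.2 not carried; the customs bureau fails its burden.
The importer prevails on this issue.
Per-issue: Issue I → importer; Issue II → importer; Issue III → importer. The importer must prevail on every issue; overall, the importer prevails.

importer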